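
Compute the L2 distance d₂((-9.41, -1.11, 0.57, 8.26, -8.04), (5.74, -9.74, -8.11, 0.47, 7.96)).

√(Σ(x_i - y_i)²) = √((-9.41 - 5.74)² + (-1.11 - (-9.74))² + (0.57 - (-8.11))² + (8.26 - 0.47)² + (-8.04 - 7.96)²)
= √((-15.15)² + 8.63² + 8.68² + 7.79² + (-16)²) = √(229.5225 + 74.4769 + 75.3424 + 60.6841 + 256) = √696.0259 ≈ 26.3823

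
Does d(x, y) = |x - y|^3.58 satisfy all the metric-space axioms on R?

No. d(x,y) = |x-y|^3.58 fails the triangle inequality since p = 3.58 > 1. Counterexample: x = -4, y = 0, z = 10. d(x,z) = |-4 - 10|^3.58 = 14^3.58 ≈ 12680.5581, but d(x,y) + d(y,z) = 4^3.58 + 10^3.58 ≈ 143.0128 + 3801.894 = 3944.9068. Since 12680.5581 > 3944.9068, the triangle inequality is violated.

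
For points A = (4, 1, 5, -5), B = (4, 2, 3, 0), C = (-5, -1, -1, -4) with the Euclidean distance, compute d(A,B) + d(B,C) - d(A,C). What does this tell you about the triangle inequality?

d(A,B) = √(0² + 1² + 2² + 5²) = √30 ≈ 5.4772, d(B,C) = √(9² + 3² + 4² + 4²) = √122 ≈ 11.0454, d(A,C) = √(9² + 2² + 6² + 1²) = √122 ≈ 11.0454.
d(A,B) + d(B,C) - d(A,C) = 5.4772 + 11.0454 - 11.0454 = 16.5226 - 11.0454 = 5.4772 (to 4 decimal places). This is ≥ 0, so the triangle inequality holds for these points.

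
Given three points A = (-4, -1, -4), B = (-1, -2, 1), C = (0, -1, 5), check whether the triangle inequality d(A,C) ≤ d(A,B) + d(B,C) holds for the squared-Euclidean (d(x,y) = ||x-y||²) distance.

d(A,B) = 3² + 1² + 5² = 35, d(B,C) = 1² + 1² + 4² = 18, d(A,C) = 4² + 0² + 9² = 97.
d(A,C) = 97 > 35 + 18 = 53. Triangle inequality is VIOLATED. (Squared-Euclidean is not a metric — this is a counterexample.)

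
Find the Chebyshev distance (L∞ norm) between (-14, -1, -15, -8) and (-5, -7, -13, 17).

max(|x_i - y_i|) = max(|-14 - (-5)|, |-1 - (-7)|, |-15 - (-13)|, |-8 - 17|) = max(9, 6, 2, 25) = 25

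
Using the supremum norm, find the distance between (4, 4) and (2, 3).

max(|x_i - y_i|) = max(|4 - 2|, |4 - 3|) = max(2, 1) = 2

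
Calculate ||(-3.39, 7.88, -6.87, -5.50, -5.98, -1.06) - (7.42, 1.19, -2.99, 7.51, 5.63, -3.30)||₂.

√(Σ(x_i - y_i)²) = √((-3.39 - 7.42)² + (7.88 - 1.19)² + (-6.87 - (-2.99))² + (-5.5 - 7.51)² + (-5.98 - 5.63)² + (-1.06 - (-3.3))²)
= √((-10.81)² + 6.69² + (-3.88)² + (-13.01)² + (-11.61)² + 2.24²) = √(116.8561 + 44.7561 + 15.0544 + 169.2601 + 134.7921 + 5.0176) = √485.7364 ≈ 22.0394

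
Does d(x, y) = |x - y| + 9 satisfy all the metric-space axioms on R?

No. d fails identity of indiscernibles (specifically d(x,x) = 0): d(1, 1) = |1 - 1| + 9 = 0 + 9 = 9 ≠ 0.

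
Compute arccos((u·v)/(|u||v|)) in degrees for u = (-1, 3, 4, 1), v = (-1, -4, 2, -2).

With u = (-1, 3, 4, 1), v = (-1, -4, 2, -2):
u·v = (-1)·(-1) + 3·(-4) + 4·2 + 1·(-2) = 1 + (-12) + 8 + (-2) = -5.
|u| = √((-1)² + 3² + 4² + 1²) = √27, |v| = √((-1)² + (-4)² + 2² + (-2)²) = √25, so |u||v| = √(27·25) = √675.
cos θ = (u·v)/(|u||v|) = -5/√675 ≈ -0.19245
θ = arccos(-0.19245) ≈ 101.1°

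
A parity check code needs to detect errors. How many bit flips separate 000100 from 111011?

Differing positions: 1, 2, 3, 4, 5, 6. Hamming distance = 6.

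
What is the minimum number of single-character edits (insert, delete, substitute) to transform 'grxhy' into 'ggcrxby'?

Let D[i][j] be the edit distance between the first i characters of 'grxhy' and the first j characters of 'ggcrxby', with D[i][0] = i, D[0][j] = j, and D[i][j] = D[i-1][j-1] if the characters match, else 1 + min(D[i-1][j], D[i][j-1], D[i-1][j-1]). Filling the table (rows: prefixes of 'grxhy', columns: prefixes of 'ggcrxby'):
     ε  g  g  c  r  x  b  y
  ε  0  1  2  3  4  5  6  7
  g  1  0  1  2  3  4  5  6
  r  2  1  1  2  2  3  4  5
  x  3  2  2  2  3  2  3  4
  h  4  3  3  3  3  3  3  4
  y  5  4  4  4  4  4  4  3
The bottom-right entry gives D[5][7] = 3, so no sequence of fewer than 3 edits works. Backtracking through the table gives one optimal edit sequence (3 edits):
  grxhy → ggrxhy (ins g @1)
  ggrxhy → ggcrxhy (ins c @3)
  ggcrxhy → ggcrxby (sub h→b @6)
Edit distance = 3.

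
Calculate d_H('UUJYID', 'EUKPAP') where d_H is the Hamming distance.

Differing positions: 1, 3, 4, 5, 6. Hamming distance = 5.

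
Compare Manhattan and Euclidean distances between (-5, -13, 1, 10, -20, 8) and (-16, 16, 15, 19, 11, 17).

L1 = |-5 - (-16)| + |-13 - 16| + |1 - 15| + |10 - 19| + |-20 - 11| + |8 - 17| = 11 + 29 + 14 + 9 + 31 + 9 = 103
L2 = √(11² + 29² + 14² + 9² + 31² + 9²) = √2281 ≈ 47.7598
L1 ≥ L2 always (equality iff movement is along one axis); L1 > L2 here.
Ratio L1/L2 = 103/√2281 ≈ 2.1566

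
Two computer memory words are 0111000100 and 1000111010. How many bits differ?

Differing positions: 1, 2, 3, 4, 5, 6, 7, 8, 9. Hamming distance = 9.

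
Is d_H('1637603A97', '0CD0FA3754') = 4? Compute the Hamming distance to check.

Differing positions: 1, 2, 3, 4, 5, 6, 8, 9, 10. Hamming distance = 9, so the claim that d_H = 4 is false.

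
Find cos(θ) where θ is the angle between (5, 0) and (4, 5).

With u = (5, 0), v = (4, 5):
u·v = 5·4 + 0·5 = 20 + 0 = 20.
|u| = √(5² + 0²) = √25, |v| = √(4² + 5²) = √41, so |u||v| = √(25·41) = √1025.
cos θ = (u·v)/(|u||v|) = 20/√1025 ≈ 0.6247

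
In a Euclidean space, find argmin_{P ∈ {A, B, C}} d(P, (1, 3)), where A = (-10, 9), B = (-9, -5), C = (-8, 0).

Distances: d(A) ≈ 12.53, d(B) ≈ 12.8062, d(C) ≈ 9.4868. Nearest: C = (-8, 0) with distance 9.4868.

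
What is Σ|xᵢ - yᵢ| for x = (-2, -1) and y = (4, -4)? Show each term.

Σ|x_i - y_i| = |-2 - 4| + |-1 - (-4)| = 6 + 3 = 9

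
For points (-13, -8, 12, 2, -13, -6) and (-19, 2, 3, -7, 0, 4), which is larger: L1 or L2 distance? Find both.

L1 = |-13 - (-19)| + |-8 - 2| + |12 - 3| + |2 - (-7)| + |-13 - 0| + |-6 - 4| = 6 + 10 + 9 + 9 + 13 + 10 = 57
L2 = √(6² + 10² + 9² + 9² + 13² + 10²) = √567 ≈ 23.8118
L1 ≥ L2 always (equality iff movement is along one axis); L1 > L2 here.
Ratio L1/L2 = 57/√567 ≈ 2.3938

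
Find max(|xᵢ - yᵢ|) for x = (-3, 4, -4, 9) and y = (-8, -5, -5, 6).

max(|x_i - y_i|) = max(|-3 - (-8)|, |4 - (-5)|, |-4 - (-5)|, |9 - 6|) = max(5, 9, 1, 3) = 9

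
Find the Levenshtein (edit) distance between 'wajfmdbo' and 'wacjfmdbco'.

Let D[i][j] be the edit distance between the first i characters of 'wajfmdbo' and the first j characters of 'wacjfmdbco', with D[i][0] = i, D[0][j] = j, and D[i][j] = D[i-1][j-1] if the characters match, else 1 + min(D[i-1][j], D[i][j-1], D[i-1][j-1]). Filling the table (rows: prefixes of 'wajfmdbo', columns: prefixes of 'wacjfmdbco'):
     ε  w  a  c  j  f  m  d  b  c  o
  ε  0  1  2  3  4  5  6  7  8  9 10
  w  1  0  1  2  3  4  5  6  7  8  9
  a  2  1  0  1  2  3  4  5  6  7  8
  j  3  2  1  1  1  2  3  4  5  6  7
  f  4  3  2  2  2  1  2  3  4  5  6
  m  5  4  3  3  3  2  1  2  3  4  5
  d  6  5  4  4  4  3  2  1  2  3  4
  b  7  6  5  5  5  4  3  2  1  2  3
  o  8  7  6  6  6  5  4  3  2  2  2
The bottom-right entry gives D[8][10] = 2, so no sequence of fewer than 2 edits works. Backtracking through the table gives one optimal edit sequence (2 edits):
  wajfmdbo → wacjfmdbo (ins c @3)
  wacjfmdbo → wacjfmdbco (ins c @9)
Edit distance = 2.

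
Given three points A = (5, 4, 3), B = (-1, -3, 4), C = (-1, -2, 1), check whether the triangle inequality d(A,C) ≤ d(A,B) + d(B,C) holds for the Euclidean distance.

d(A,B) = √(6² + 7² + 1²) = √86 ≈ 9.2736, d(B,C) = √(0² + 1² + 3²) = √10 ≈ 3.1623, d(A,C) = √(6² + 6² + 2²) = √76 ≈ 8.7178.
d(A,C) ≈ 8.7178 ≤ 9.2736 + 3.1623 = 12.4359. Triangle inequality is satisfied.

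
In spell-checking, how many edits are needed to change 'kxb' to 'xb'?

Let D[i][j] be the edit distance between the first i characters of 'kxb' and the first j characters of 'xb', with D[i][0] = i, D[0][j] = j, and D[i][j] = D[i-1][j-1] if the characters match, else 1 + min(D[i-1][j], D[i][j-1], D[i-1][j-1]). Filling the table (rows: prefixes of 'kxb', columns: prefixes of 'xb'):
     ε  x  b
  ε  0  1  2
  k  1  1  2
  x  2  1  2
  b  3  2  1
The bottom-right entry gives D[3][2] = 1, so no sequence of fewer than 1 edit works. Backtracking through the table gives one optimal edit sequence (1 edit):
  kxb → xb (del k @1)
Edit distance = 1.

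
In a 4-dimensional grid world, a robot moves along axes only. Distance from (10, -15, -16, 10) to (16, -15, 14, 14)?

Σ|x_i - y_i| = |10 - 16| + |-15 - (-15)| + |-16 - 14| + |10 - 14| = 6 + 0 + 30 + 4 = 40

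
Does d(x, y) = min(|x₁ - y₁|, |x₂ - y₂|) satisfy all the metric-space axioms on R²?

No. d fails identity of indiscernibles: take x = (-1, 0) and y = (-1, 7). Then d(x,y) = min(|-1 - (-1)|, |0 - 7|) = min(0, 7) = 0, yet x ≠ y.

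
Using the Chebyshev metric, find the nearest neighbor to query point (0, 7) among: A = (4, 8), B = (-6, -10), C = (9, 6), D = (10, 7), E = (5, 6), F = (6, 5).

Distances: d(A) = 4, d(B) = 17, d(C) = 9, d(D) = 10, d(E) = 5, d(F) = 6. Nearest: A = (4, 8) with distance 4.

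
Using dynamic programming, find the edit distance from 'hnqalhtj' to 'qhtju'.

Let D[i][j] be the edit distance between the first i characters of 'hnqalhtj' and the first j characters of 'qhtju', with D[i][0] = i, D[0][j] = j, and D[i][j] = D[i-1][j-1] if the characters match, else 1 + min(D[i-1][j], D[i][j-1], D[i-1][j-1]). Filling the table (rows: prefixes of 'hnqalhtj', columns: prefixes of 'qhtju'):
     ε  q  h  t  j  u
  ε  0  1  2  3  4  5
  h  1  1  1  2  3  4
  n  2  2  2  2  3  4
  q  3  2  3  3  3  4
  a  4  3  3  4  4  4
  l  5  4  4  4  5  5
  h  6  5  4  5  5  6
  t  7  6  5  4  5  6
  j  8  7  6  5  4  5
The bottom-right entry gives D[8][5] = 5, so no sequence of fewer than 5 edits works. Backtracking through the table gives one optimal edit sequence (5 edits):
  hnqalhtj → nqalhtj (del h @1)
  nqalhtj → qalhtj (del n @1)
  qalhtj → qlhtj (del a @2)
  qlhtj → qhtj (del l @2)
  qhtj → qhtju (ins u @5)
Edit distance = 5.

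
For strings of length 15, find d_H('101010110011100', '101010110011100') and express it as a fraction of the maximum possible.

Differing positions: none. Hamming distance = 0. The maximum possible Hamming distance for length-15 strings is 15, so d_H/15 = 0/15 = 0.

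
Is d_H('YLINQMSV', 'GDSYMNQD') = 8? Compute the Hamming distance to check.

Differing positions: 1, 2, 3, 4, 5, 6, 7, 8. Hamming distance = 8, so the claim is true.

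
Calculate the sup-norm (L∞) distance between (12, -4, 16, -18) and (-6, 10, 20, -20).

max(|x_i - y_i|) = max(|12 - (-6)|, |-4 - 10|, |16 - 20|, |-18 - (-20)|) = max(18, 14, 4, 2) = 18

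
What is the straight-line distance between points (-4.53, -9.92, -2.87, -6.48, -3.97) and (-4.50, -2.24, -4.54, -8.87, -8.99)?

√(Σ(x_i - y_i)²) = √((-4.53 - (-4.5))² + (-9.92 - (-2.24))² + (-2.87 - (-4.54))² + (-6.48 - (-8.87))² + (-3.97 - (-8.99))²)
= √((-0.03)² + (-7.68)² + 1.67² + 2.39² + 5.02²) = √(0.0009 + 58.9824 + 2.7889 + 5.7121 + 25.2004) = √92.6847 ≈ 9.6273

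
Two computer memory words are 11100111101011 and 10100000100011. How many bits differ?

Differing positions: 2, 6, 7, 8, 11. Hamming distance = 5.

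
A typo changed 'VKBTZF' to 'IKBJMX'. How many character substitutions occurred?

Differing positions: 1, 4, 5, 6. Hamming distance = 4.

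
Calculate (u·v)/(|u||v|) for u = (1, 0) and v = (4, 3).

With u = (1, 0), v = (4, 3):
u·v = 1·4 + 0·3 = 4 + 0 = 4.
|u| = √(1² + 0²) = √1, |v| = √(4² + 3²) = √25, so |u||v| = √(1·25) = √25 = 5.
cos θ = (u·v)/(|u||v|) = 4/5 = 0.8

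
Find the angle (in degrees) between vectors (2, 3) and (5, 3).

With u = (2, 3), v = (5, 3):
u·v = 2·5 + 3·3 = 10 + 9 = 19.
|u| = √(2² + 3²) = √13, |v| = √(5² + 3²) = √34, so |u||v| = √(13·34) = √442.
cos θ = (u·v)/(|u||v|) = 19/√442 ≈ 0.903738
θ = arccos(0.903738) ≈ 25.35°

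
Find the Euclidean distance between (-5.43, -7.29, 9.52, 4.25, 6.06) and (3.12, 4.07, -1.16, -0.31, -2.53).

√(Σ(x_i - y_i)²) = √((-5.43 - 3.12)² + (-7.29 - 4.07)² + (9.52 - (-1.16))² + (4.25 - (-0.31))² + (6.06 - (-2.53))²)
= √((-8.55)² + (-11.36)² + 10.68² + 4.56² + 8.59²) = √(73.1025 + 129.0496 + 114.0624 + 20.7936 + 73.7881) = √410.7962 ≈ 20.2681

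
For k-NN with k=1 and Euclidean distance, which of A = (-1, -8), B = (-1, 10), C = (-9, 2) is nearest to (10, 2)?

Distances: d(A) ≈ 14.8661, d(B) ≈ 13.6015, d(C) = 19. Nearest: B = (-1, 10) with distance 13.6015.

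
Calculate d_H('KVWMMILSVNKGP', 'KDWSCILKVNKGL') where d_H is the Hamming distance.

Differing positions: 2, 4, 5, 8, 13. Hamming distance = 5.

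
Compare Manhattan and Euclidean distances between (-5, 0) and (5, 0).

L1 = |-5 - 5| + |0 - 0| = 10 + 0 = 10
L2 = √(10² + 0²) = √100 = 10
L1 ≥ L2 always (equality iff movement is along one axis); L1 = L2 here (movement is along a single axis).
Ratio L1/L2 = 10/10 = 1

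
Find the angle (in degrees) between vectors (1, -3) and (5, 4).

With u = (1, -3), v = (5, 4):
u·v = 1·5 + (-3)·4 = 5 + (-12) = -7.
|u| = √(1² + (-3)²) = √10, |v| = √(5² + 4²) = √41, so |u||v| = √(10·41) = √410.
cos θ = (u·v)/(|u||v|) = -7/√410 ≈ -0.345705
θ = arccos(-0.345705) ≈ 110.22°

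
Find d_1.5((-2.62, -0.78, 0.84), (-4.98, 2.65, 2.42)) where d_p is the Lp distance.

(Σ|x_i - y_i|^1.5)^(1/1.5) = (|-2.62 - (-4.98)|^1.5 + |-0.78 - 2.65|^1.5 + |0.84 - 2.42|^1.5)^(1/1.5)
= (2.36^1.5 + 3.43^1.5 + 1.58^1.5)^(1/1.5) ≈ (3.6255 + 6.3524 + 1.986)^(1/1.5) = (11.9639)^(1/1.5) ≈ 5.231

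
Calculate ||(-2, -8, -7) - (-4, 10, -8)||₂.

√(Σ(x_i - y_i)²) = √((-2 - (-4))² + (-8 - 10)² + (-7 - (-8))²)
= √(2² + (-18)² + 1²) = √(4 + 324 + 1) = √329 ≈ 18.1384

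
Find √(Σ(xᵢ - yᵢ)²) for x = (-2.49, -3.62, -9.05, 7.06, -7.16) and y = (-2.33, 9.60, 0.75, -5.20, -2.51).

√(Σ(x_i - y_i)²) = √((-2.49 - (-2.33))² + (-3.62 - 9.6)² + (-9.05 - 0.75)² + (7.06 - (-5.2))² + (-7.16 - (-2.51))²)
= √((-0.16)² + (-13.22)² + (-9.8)² + 12.26² + (-4.65)²) = √(0.0256 + 174.7684 + 96.04 + 150.3076 + 21.6225) = √442.7641 ≈ 21.042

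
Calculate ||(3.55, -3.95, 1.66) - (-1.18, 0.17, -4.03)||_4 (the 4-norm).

(Σ|x_i - y_i|^4)^(1/4) = (|3.55 - (-1.18)|^4 + |-3.95 - 0.17|^4 + |1.66 - (-4.03)|^4)^(1/4)
= (4.73^4 + 4.12^4 + 5.69^4)^(1/4) ≈ (500.5467 + 288.1303 + 1048.2119)^(1/4) = (1836.8889)^(1/4) ≈ 6.5467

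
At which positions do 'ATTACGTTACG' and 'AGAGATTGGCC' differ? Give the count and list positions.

Differing positions: 2, 3, 4, 5, 6, 8, 9, 11. Hamming distance = 8.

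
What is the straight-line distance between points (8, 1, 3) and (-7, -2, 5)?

√(Σ(x_i - y_i)²) = √((8 - (-7))² + (1 - (-2))² + (3 - 5)²)
= √(15² + 3² + (-2)²) = √(225 + 9 + 4) = √238 ≈ 15.4272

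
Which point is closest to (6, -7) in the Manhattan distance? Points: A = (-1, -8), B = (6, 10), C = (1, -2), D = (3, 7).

Distances: d(A) = 8, d(B) = 17, d(C) = 10, d(D) = 17. Nearest: A = (-1, -8) with distance 8.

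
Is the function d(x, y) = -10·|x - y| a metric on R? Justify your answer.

No. With c = -10 < 0, d fails non-negativity: d(2, 11) = -10·|2 - 11| = -10·9 = -90 < 0.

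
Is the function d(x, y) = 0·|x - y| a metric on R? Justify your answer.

No. With c = 0, d(x,y) = 0 for all x, y. This fails identity of indiscernibles: d(4, 9) = 0 but 4 ≠ 9.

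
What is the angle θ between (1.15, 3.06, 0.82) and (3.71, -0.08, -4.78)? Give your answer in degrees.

With u = (1.15, 3.06, 0.82), v = (3.71, -0.08, -4.78):
u·v = 1.15·3.71 + 3.06·(-0.08) + 0.82·(-4.78) = 4.2665 + (-0.2448) + (-3.9196) = 0.1021.
|u| = √(1.15² + 3.06² + 0.82²) = √(1.3225 + 9.3636 + 0.6724) = √11.3585, |v| = √(3.71² + (-0.08)² + (-4.78)²) = √(13.7641 + 0.0064 + 22.8484) = √36.6189.
cos θ = (u·v)/(|u||v|) = 0.1021/(√11.3585·√36.6189) ≈ 0.005006
θ = arccos(0.005006) ≈ 89.71°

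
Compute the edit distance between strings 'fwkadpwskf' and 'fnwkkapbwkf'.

Let D[i][j] be the edit distance between the first i characters of 'fwkadpwskf' and the first j characters of 'fnwkkapbwkf', with D[i][0] = i, D[0][j] = j, and D[i][j] = D[i-1][j-1] if the characters match, else 1 + min(D[i-1][j], D[i][j-1], D[i-1][j-1]). Filling the table (rows: prefixes of 'fwkadpwskf', columns: prefixes of 'fnwkkapbwkf'):
     ε  f  n  w  k  k  a  p  b  w  k  f
  ε  0  1  2  3  4  5  6  7  8  9 10 11
  f  1  0  1  2  3  4  5  6  7  8  9 10
  w  2  1  1  1  2  3  4  5  6  7  8  9
  k  3  2  2  2  1  2  3  4  5  6  7  8
  a  4  3  3  3  2  2  2  3  4  5  6  7
  d  5  4  4  4  3  3  3  3  4  5  6  7
  p  6  5  5  5  4  4  4  3  4  5  6  7
  w  7  6  6  5  5  5  5  4  4  4  5  6
  s  8  7  7  6  6  6  6  5  5  5  5  6
  k  9  8  8  7  6  6  7  6  6  6  5  6
  f 10  9  9  8  7  7  7  7  7  7  6  5
The bottom-right entry gives D[10][11] = 5, so no sequence of fewer than 5 edits works. Backtracking through the table gives one optimal edit sequence (5 edits):
  fwkadpwskf → fnwkadpwskf (ins n @2)
  fnwkadpwskf → fnwkkdpwskf (sub a→k @5)
  fnwkkdpwskf → fnwkkapwskf (sub d→a @6)
  fnwkkapwskf → fnwkkapbskf (sub w→b @8)
  fnwkkapbskf → fnwkkapbwkf (sub s→w @9)
Edit distance = 5.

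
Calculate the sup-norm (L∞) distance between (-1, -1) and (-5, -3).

max(|x_i - y_i|) = max(|-1 - (-5)|, |-1 - (-3)|) = max(4, 2) = 4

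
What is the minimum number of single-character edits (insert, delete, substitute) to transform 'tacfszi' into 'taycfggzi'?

Let D[i][j] be the edit distance between the first i characters of 'tacfszi' and the first j characters of 'taycfggzi', with D[i][0] = i, D[0][j] = j, and D[i][j] = D[i-1][j-1] if the characters match, else 1 + min(D[i-1][j], D[i][j-1], D[i-1][j-1]). Filling the table (rows: prefixes of 'tacfszi', columns: prefixes of 'taycfggzi'):
     ε  t  a  y  c  f  g  g  z  i
  ε  0  1  2  3  4  5  6  7  8  9
  t  1  0  1  2  3  4  5  6  7  8
  a  2  1  0  1  2  3  4  5  6  7
  c  3  2  1  1  1  2  3  4  5  6
  f  4  3  2  2  2  1  2  3  4  5
  s  5  4  3  3  3  2  2  3  4  5
  z  6  5  4  4  4  3  3  3  3  4
  i  7  6  5  5  5  4  4  4  4  3
The bottom-right entry gives D[7][9] = 3, so no sequence of fewer than 3 edits works. Backtracking through the table gives one optimal edit sequence (3 edits):
  tacfszi → taycfszi (ins y @3)
  taycfszi → taycfgszi (ins g @6)
  taycfgszi → taycfggzi (sub s→g @7)
Edit distance = 3.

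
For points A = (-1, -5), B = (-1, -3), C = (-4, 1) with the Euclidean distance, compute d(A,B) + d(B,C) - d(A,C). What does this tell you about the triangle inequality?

d(A,B) = √(0² + 2²) = √4 = 2, d(B,C) = √(3² + 4²) = √25 = 5, d(A,C) = √(3² + 6²) = √45 ≈ 6.7082.
d(A,B) + d(B,C) - d(A,C) = 2 + 5 - 6.7082 = 7 - 6.7082 = 0.2918 (to 4 decimal places). This is ≥ 0, so the triangle inequality holds for these points.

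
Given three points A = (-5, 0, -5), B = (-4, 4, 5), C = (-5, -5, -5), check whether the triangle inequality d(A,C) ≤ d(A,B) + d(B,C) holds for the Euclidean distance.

d(A,B) = √(1² + 4² + 10²) = √117 ≈ 10.8167, d(B,C) = √(1² + 9² + 10²) = √182 ≈ 13.4907, d(A,C) = √(0² + 5² + 0²) = √25 = 5.
d(A,C) = 5 ≤ 10.8167 + 13.4907 = 24.3074. Triangle inequality is satisfied.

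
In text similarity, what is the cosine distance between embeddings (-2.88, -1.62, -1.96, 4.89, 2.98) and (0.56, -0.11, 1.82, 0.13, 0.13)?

With u = (-2.88, -1.62, -1.96, 4.89, 2.98), v = (0.56, -0.11, 1.82, 0.13, 0.13):
u·v = (-2.88)·0.56 + (-1.62)·(-0.11) + (-1.96)·1.82 + 4.89·0.13 + 2.98·0.13 = (-1.6128) + 0.1782 + (-3.5672) + 0.6357 + 0.3874 = -3.9787.
|u| = √((-2.88)² + (-1.62)² + (-1.96)² + 4.89² + 2.98²) = √(8.2944 + 2.6244 + 3.8416 + 23.9121 + 8.8804) = √47.5529, |v| = √(0.56² + (-0.11)² + 1.82² + 0.13² + 0.13²) = √(0.3136 + 0.0121 + 3.3124 + 0.0169 + 0.0169) = √3.6719.
cos θ = (u·v)/(|u||v|) = -3.9787/(√47.5529·√3.6719) ≈ -0.3011
Cosine distance = 1 - cos θ ≈ 1 - (-0.3011) = 1.3011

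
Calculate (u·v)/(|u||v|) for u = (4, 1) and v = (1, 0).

With u = (4, 1), v = (1, 0):
u·v = 4·1 + 1·0 = 4 + 0 = 4.
|u| = √(4² + 1²) = √17, |v| = √(1² + 0²) = √1, so |u||v| = √(17·1) = √17.
cos θ = (u·v)/(|u||v|) = 4/√17 ≈ 0.9701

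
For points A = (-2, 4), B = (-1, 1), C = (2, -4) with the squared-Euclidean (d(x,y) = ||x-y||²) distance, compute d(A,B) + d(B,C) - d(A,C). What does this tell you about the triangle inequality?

d(A,B) = 1² + 3² = 10, d(B,C) = 3² + 5² = 34, d(A,C) = 4² + 8² = 80.
d(A,B) + d(B,C) - d(A,C) = 10 + 34 - 80 = 44 - 80 = -36. This is < 0, so the triangle inequality FAILS for these points (squared-Euclidean is not a metric).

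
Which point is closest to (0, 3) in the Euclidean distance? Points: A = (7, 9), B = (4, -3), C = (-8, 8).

Distances: d(A) ≈ 9.2195, d(B) ≈ 7.2111, d(C) ≈ 9.434. Nearest: B = (4, -3) with distance 7.2111.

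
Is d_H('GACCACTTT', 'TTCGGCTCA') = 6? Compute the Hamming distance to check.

Differing positions: 1, 2, 4, 5, 8, 9. Hamming distance = 6, so the claim is true.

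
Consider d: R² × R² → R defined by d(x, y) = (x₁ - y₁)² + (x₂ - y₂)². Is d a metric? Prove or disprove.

No. The squared Euclidean distance fails the triangle inequality. Counterexample: x = (0, 0), y = (3, 5), z = (6, 10). d(x,z) = 6² + 10² = 136, but d(x,y) + d(y,z) = (3² + 5²) + (3² + 5²) = 34 + 34 = 68. Since 136 > 68, the triangle inequality is violated. (Note: √d, the ordinary Euclidean distance, IS a metric.)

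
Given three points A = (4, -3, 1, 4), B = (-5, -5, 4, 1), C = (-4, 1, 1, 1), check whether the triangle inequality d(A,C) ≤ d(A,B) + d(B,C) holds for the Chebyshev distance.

d(A,B) = max(9, 2, 3, 3) = 9, d(B,C) = max(1, 6, 3, 0) = 6, d(A,C) = max(8, 4, 0, 3) = 8.
d(A,C) = 8 ≤ 9 + 6 = 15. Triangle inequality is satisfied.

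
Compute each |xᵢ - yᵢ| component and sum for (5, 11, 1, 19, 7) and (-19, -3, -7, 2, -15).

Σ|x_i - y_i| = |5 - (-19)| + |11 - (-3)| + |1 - (-7)| + |19 - 2| + |7 - (-15)| = 24 + 14 + 8 + 17 + 22 = 85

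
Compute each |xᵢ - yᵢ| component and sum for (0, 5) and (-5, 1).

Σ|x_i - y_i| = |0 - (-5)| + |5 - 1| = 5 + 4 = 9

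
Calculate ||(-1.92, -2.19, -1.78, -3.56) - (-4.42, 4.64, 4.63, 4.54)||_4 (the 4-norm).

(Σ|x_i - y_i|^4)^(1/4) = (|-1.92 - (-4.42)|^4 + |-2.19 - 4.64|^4 + |-1.78 - 4.63|^4 + |-3.56 - 4.54|^4)^(1/4)
= (2.5^4 + 6.83^4 + 6.41^4 + 8.1^4)^(1/4) ≈ (39.0625 + 2176.1199 + 1688.232 + 4304.6721)^(1/4) = (8208.0865)^(1/4) ≈ 9.5183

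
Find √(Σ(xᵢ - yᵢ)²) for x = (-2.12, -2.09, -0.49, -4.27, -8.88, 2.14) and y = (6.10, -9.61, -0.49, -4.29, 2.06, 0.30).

√(Σ(x_i - y_i)²) = √((-2.12 - 6.1)² + (-2.09 - (-9.61))² + (-0.49 - (-0.49))² + (-4.27 - (-4.29))² + (-8.88 - 2.06)² + (2.14 - 0.3)²)
= √((-8.22)² + 7.52² + 0² + 0.02² + (-10.94)² + 1.84²) = √(67.5684 + 56.5504 + 0 + 0.0004 + 119.6836 + 3.3856) = √247.1884 ≈ 15.7222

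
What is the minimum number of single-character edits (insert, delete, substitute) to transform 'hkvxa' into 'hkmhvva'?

Let D[i][j] be the edit distance between the first i characters of 'hkvxa' and the first j characters of 'hkmhvva', with D[i][0] = i, D[0][j] = j, and D[i][j] = D[i-1][j-1] if the characters match, else 1 + min(D[i-1][j], D[i][j-1], D[i-1][j-1]). Filling the table (rows: prefixes of 'hkvxa', columns: prefixes of 'hkmhvva'):
     ε  h  k  m  h  v  v  a
  ε  0  1  2  3  4  5  6  7
  h  1  0  1  2  3  4  5  6
  k  2  1  0  1  2  3  4  5
  v  3  2  1  1  2  2  3  4
  x  4  3  2  2  2  3  3  4
  a  5  4  3  3  3  3  4  3
The bottom-right entry gives D[5][7] = 3, so no sequence of fewer than 3 edits works. Backtracking through the table gives one optimal edit sequence (3 edits):
  hkvxa → hkmvxa (ins m @3)
  hkmvxa → hkmhvxa (ins h @4)
  hkmhvxa → hkmhvva (sub x→v @6)
Edit distance = 3.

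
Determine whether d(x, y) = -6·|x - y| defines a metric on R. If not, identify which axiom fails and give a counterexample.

No. With c = -6 < 0, d fails non-negativity: d(3, 6) = -6·|3 - 6| = -6·3 = -18 < 0.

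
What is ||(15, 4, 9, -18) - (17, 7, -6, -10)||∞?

max(|x_i - y_i|) = max(|15 - 17|, |4 - 7|, |9 - (-6)|, |-18 - (-10)|) = max(2, 3, 15, 8) = 15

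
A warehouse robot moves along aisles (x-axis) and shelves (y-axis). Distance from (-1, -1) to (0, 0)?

Σ|x_i - y_i| = |-1 - 0| + |-1 - 0| = 1 + 1 = 2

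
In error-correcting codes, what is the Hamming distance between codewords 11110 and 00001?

Differing positions: 1, 2, 3, 4, 5. Hamming distance = 5.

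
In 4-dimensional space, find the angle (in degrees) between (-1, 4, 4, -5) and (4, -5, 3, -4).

With u = (-1, 4, 4, -5), v = (4, -5, 3, -4):
u·v = (-1)·4 + 4·(-5) + 4·3 + (-5)·(-4) = (-4) + (-20) + 12 + 20 = 8.
|u| = √((-1)² + 4² + 4² + (-5)²) = √58, |v| = √(4² + (-5)² + 3² + (-4)²) = √66, so |u||v| = √(58·66) = √3828.
cos θ = (u·v)/(|u||v|) = 8/√3828 ≈ 0.129302
θ = arccos(0.129302) ≈ 82.57°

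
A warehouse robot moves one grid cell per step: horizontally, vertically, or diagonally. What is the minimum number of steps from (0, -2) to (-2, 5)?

max(|x_i - y_i|) = max(|0 - (-2)|, |-2 - 5|) = max(2, 7) = 7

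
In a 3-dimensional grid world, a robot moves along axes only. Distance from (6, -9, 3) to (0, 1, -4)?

Σ|x_i - y_i| = |6 - 0| + |-9 - 1| + |3 - (-4)| = 6 + 10 + 7 = 23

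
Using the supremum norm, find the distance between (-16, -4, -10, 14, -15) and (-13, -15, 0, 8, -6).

max(|x_i - y_i|) = max(|-16 - (-13)|, |-4 - (-15)|, |-10 - 0|, |14 - 8|, |-15 - (-6)|) = max(3, 11, 10, 6, 9) = 11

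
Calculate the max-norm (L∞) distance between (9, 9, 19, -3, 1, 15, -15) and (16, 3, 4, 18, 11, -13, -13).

max(|x_i - y_i|) = max(|9 - 16|, |9 - 3|, |19 - 4|, |-3 - 18|, |1 - 11|, |15 - (-13)|, |-15 - (-13)|) = max(7, 6, 15, 21, 10, 28, 2) = 28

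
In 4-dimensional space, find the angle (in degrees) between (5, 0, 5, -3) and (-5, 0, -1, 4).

With u = (5, 0, 5, -3), v = (-5, 0, -1, 4):
u·v = 5·(-5) + 0·0 + 5·(-1) + (-3)·4 = (-25) + 0 + (-5) + (-12) = -42.
|u| = √(5² + 0² + 5² + (-3)²) = √59, |v| = √((-5)² + 0² + (-1)² + 4²) = √42, so |u||v| = √(59·42) = √2478.
cos θ = (u·v)/(|u||v|) = -42/√2478 ≈ -0.843721
θ = arccos(-0.843721) ≈ 147.54°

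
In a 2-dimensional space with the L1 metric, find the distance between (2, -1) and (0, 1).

Σ|x_i - y_i| = |2 - 0| + |-1 - 1| = 2 + 2 = 4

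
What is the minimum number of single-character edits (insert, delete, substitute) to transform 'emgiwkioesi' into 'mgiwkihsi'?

Let D[i][j] be the edit distance between the first i characters of 'emgiwkioesi' and the first j characters of 'mgiwkihsi', with D[i][0] = i, D[0][j] = j, and D[i][j] = D[i-1][j-1] if the characters match, else 1 + min(D[i-1][j], D[i][j-1], D[i-1][j-1]). Filling the table (rows: prefixes of 'emgiwkioesi', columns: prefixes of 'mgiwkihsi'):
     ε  m  g  i  w  k  i  h  s  i
  ε  0  1  2  3  4  5  6  7  8  9
  e  1  1  2  3  4  5  6  7  8  9
  m  2  1  2  3  4  5  6  7  8  9
  g  3  2  1  2  3  4  5  6  7  8
  i  4  3  2  1  2  3  4  5  6  7
  w  5  4  3  2  1  2  3  4  5  6
  k  6  5  4  3  2  1  2  3  4  5
  i  7  6  5  4  3  2  1  2  3  4
  o  8  7  6  5  4  3  2  2  3  4
  e  9  8  7  6  5  4  3  3  3  4
  s 10  9  8  7  6  5  4  4  3  4
  i 11 10  9  8  7  6  5  5  4  3
The bottom-right entry gives D[11][9] = 3, so no sequence of fewer than 3 edits works. Backtracking through the table gives one optimal edit sequence (3 edits):
  emgiwkioesi → mgiwkioesi (del e @1)
  mgiwkioesi → mgiwkiesi (del o @7)
  mgiwkiesi → mgiwkihsi (sub e→h @7)
Edit distance = 3.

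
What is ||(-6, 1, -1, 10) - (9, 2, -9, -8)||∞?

max(|x_i - y_i|) = max(|-6 - 9|, |1 - 2|, |-1 - (-9)|, |10 - (-8)|) = max(15, 1, 8, 18) = 18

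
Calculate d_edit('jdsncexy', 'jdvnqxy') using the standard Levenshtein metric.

Let D[i][j] be the edit distance between the first i characters of 'jdsncexy' and the first j characters of 'jdvnqxy', with D[i][0] = i, D[0][j] = j, and D[i][j] = D[i-1][j-1] if the characters match, else 1 + min(D[i-1][j], D[i][j-1], D[i-1][j-1]). Filling the table (rows: prefixes of 'jdsncexy', columns: prefixes of 'jdvnqxy'):
     ε  j  d  v  n  q  x  y
  ε  0  1  2  3  4  5  6  7
  j  1  0  1  2  3  4  5  6
  d  2  1  0  1  2  3  4  5
  s  3  2  1  1  2  3  4  5
  n  4  3  2  2  1  2  3  4
  c  5  4  3  3  2  2  3  4
  e  6  5  4  4  3  3  3  4
  x  7  6  5  5  4  4  3  4
  y  8  7  6  6  5  5  4  3
The bottom-right entry gives D[8][7] = 3, so no sequence of fewer than 3 edits works. Backtracking through the table gives one optimal edit sequence (3 edits):
  jdsncexy → jdvncexy (sub s→v @3)
  jdvncexy → jdvnexy (del c @5)
  jdvnexy → jdvnqxy (sub e→q @5)
Edit distance = 3.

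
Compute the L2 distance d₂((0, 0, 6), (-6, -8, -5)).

√(Σ(x_i - y_i)²) = √((0 - (-6))² + (0 - (-8))² + (6 - (-5))²)
= √(6² + 8² + 11²) = √(36 + 64 + 121) = √221 ≈ 14.8661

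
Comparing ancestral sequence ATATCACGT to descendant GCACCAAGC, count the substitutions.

Differing positions: 1, 2, 4, 7, 9. Hamming distance = 5.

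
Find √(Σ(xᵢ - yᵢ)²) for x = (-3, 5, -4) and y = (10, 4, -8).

√(Σ(x_i - y_i)²) = √((-3 - 10)² + (5 - 4)² + (-4 - (-8))²)
= √((-13)² + 1² + 4²) = √(169 + 1 + 16) = √186 ≈ 13.6382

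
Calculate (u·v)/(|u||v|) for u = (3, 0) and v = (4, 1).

With u = (3, 0), v = (4, 1):
u·v = 3·4 + 0·1 = 12 + 0 = 12.
|u| = √(3² + 0²) = √9, |v| = √(4² + 1²) = √17, so |u||v| = √(9·17) = √153.
cos θ = (u·v)/(|u||v|) = 12/√153 ≈ 0.9701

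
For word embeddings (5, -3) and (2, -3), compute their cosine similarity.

With u = (5, -3), v = (2, -3):
u·v = 5·2 + (-3)·(-3) = 10 + 9 = 19.
|u| = √(5² + (-3)²) = √34, |v| = √(2² + (-3)²) = √13, so |u||v| = √(34·13) = √442.
cos θ = (u·v)/(|u||v|) = 19/√442 ≈ 0.9037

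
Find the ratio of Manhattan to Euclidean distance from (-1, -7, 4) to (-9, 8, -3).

L1 = |-1 - (-9)| + |-7 - 8| + |4 - (-3)| = 8 + 15 + 7 = 30
L2 = √(8² + 15² + 7²) = √338 ≈ 18.3848
L1 ≥ L2 always (equality iff movement is along one axis); L1 > L2 here.
Ratio L1/L2 = 30/√338 ≈ 1.6318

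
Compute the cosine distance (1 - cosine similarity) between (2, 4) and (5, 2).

With u = (2, 4), v = (5, 2):
u·v = 2·5 + 4·2 = 10 + 8 = 18.
|u| = √(2² + 4²) = √20, |v| = √(5² + 2²) = √29, so |u||v| = √(20·29) = √580.
cos θ = (u·v)/(|u||v|) = 18/√580 ≈ 0.7474
Cosine distance = 1 - cos θ ≈ 1 - 0.7474 = 0.2526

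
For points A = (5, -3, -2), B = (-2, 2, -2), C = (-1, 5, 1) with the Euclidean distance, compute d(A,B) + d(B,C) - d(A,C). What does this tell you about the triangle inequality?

d(A,B) = √(7² + 5² + 0²) = √74 ≈ 8.6023, d(B,C) = √(1² + 3² + 3²) = √19 ≈ 4.3589, d(A,C) = √(6² + 8² + 3²) = √109 ≈ 10.4403.
d(A,B) + d(B,C) - d(A,C) = 8.6023 + 4.3589 - 10.4403 = 12.9612 - 10.4403 = 2.5209 (to 4 decimal places). This is ≥ 0, so the triangle inequality holds for these points.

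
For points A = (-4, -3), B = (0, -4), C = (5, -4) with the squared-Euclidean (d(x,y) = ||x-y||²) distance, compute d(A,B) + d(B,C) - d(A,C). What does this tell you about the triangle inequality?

d(A,B) = 4² + 1² = 17, d(B,C) = 5² + 0² = 25, d(A,C) = 9² + 1² = 82.
d(A,B) + d(B,C) - d(A,C) = 17 + 25 - 82 = 42 - 82 = -40. This is < 0, so the triangle inequality FAILS for these points (squared-Euclidean is not a metric).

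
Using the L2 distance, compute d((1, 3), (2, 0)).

(Σ|x_i - y_i|^2)^(1/2) = (|1 - 2|^2 + |3 - 0|^2)^(1/2)
= (1^2 + 3^2)^(1/2) = (1 + 9)^(1/2) = (10)^(1/2) ≈ 3.1623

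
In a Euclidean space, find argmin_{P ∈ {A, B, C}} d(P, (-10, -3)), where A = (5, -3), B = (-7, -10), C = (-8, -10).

Distances: d(A) = 15, d(B) ≈ 7.6158, d(C) ≈ 7.2801. Nearest: C = (-8, -10) with distance 7.2801.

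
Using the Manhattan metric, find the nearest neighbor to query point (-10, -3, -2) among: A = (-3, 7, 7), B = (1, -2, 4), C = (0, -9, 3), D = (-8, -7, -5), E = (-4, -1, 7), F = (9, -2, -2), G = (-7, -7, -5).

Distances: d(A) = 26, d(B) = 18, d(C) = 21, d(D) = 9, d(E) = 17, d(F) = 20, d(G) = 10. Nearest: D = (-8, -7, -5) with distance 9.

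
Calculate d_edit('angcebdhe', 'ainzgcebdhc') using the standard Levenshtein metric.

Let D[i][j] be the edit distance between the first i characters of 'angcebdhe' and the first j characters of 'ainzgcebdhc', with D[i][0] = i, D[0][j] = j, and D[i][j] = D[i-1][j-1] if the characters match, else 1 + min(D[i-1][j], D[i][j-1], D[i-1][j-1]). Filling the table (rows: prefixes of 'angcebdhe', columns: prefixes of 'ainzgcebdhc'):
     ε  a  i  n  z  g  c  e  b  d  h  c
  ε  0  1  2  3  4  5  6  7  8  9 10 11
  a  1  0  1  2  3  4  5  6  7  8  9 10
  n  2  1  1  1  2  3  4  5  6  7  8  9
  g  3  2  2  2  2  2  3  4  5  6  7  8
  c  4  3  3  3  3  3  2  3  4  5  6  7
  e  5  4  4  4  4  4  3  2  3  4  5  6
  b  6  5  5  5  5  5  4  3  2  3  4  5
  d  7  6  6  6  6  6  5  4  3  2  3  4
  h  8  7  7  7  7  7  6  5  4  3  2  3
  e  9  8  8  8  8  8  7  6  5  4  3  3
The bottom-right entry gives D[9][11] = 3, so no sequence of fewer than 3 edits works. Backtracking through the table gives one optimal edit sequence (3 edits):
  angcebdhe → aingcebdhe (ins i @2)
  aingcebdhe → ainzgcebdhe (ins z @4)
  ainzgcebdhe → ainzgcebdhc (sub e→c @11)
Edit distance = 3.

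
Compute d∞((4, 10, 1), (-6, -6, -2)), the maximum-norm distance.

max(|x_i - y_i|) = max(|4 - (-6)|, |10 - (-6)|, |1 - (-2)|) = max(10, 16, 3) = 16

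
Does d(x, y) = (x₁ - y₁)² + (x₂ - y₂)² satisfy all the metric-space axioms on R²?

No. The squared Euclidean distance fails the triangle inequality. Counterexample: x = (0, 0), y = (4, 1), z = (8, 2). d(x,z) = 8² + 2² = 68, but d(x,y) + d(y,z) = (4² + 1²) + (4² + 1²) = 17 + 17 = 34. Since 68 > 34, the triangle inequality is violated. (Note: √d, the ordinary Euclidean distance, IS a metric.)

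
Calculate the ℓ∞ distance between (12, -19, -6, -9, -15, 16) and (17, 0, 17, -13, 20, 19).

max(|x_i - y_i|) = max(|12 - 17|, |-19 - 0|, |-6 - 17|, |-9 - (-13)|, |-15 - 20|, |16 - 19|) = max(5, 19, 23, 4, 35, 3) = 35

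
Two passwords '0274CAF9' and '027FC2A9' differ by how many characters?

Differing positions: 4, 6, 7. Hamming distance = 3.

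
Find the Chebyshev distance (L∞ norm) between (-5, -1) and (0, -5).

max(|x_i - y_i|) = max(|-5 - 0|, |-1 - (-5)|) = max(5, 4) = 5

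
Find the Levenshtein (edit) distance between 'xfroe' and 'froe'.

Let D[i][j] be the edit distance between the first i characters of 'xfroe' and the first j characters of 'froe', with D[i][0] = i, D[0][j] = j, and D[i][j] = D[i-1][j-1] if the characters match, else 1 + min(D[i-1][j], D[i][j-1], D[i-1][j-1]). Filling the table (rows: prefixes of 'xfroe', columns: prefixes of 'froe'):
     ε  f  r  o  e
  ε  0  1  2  3  4
  x  1  1  2  3  4
  f  2  1  2  3  4
  r  3  2  1  2  3
  o  4  3  2  1  2
  e  5  4  3  2  1
The bottom-right entry gives D[5][4] = 1, so no sequence of fewer than 1 edit works. Backtracking through the table gives one optimal edit sequence (1 edit):
  xfroe → froe (del x @1)
Edit distance = 1.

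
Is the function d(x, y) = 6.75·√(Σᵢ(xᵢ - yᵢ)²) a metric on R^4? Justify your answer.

Yes. The L2 (Euclidean) norm induces a metric on R^4, and multiplying a metric by a positive constant 6.75 > 0 preserves all four axioms: non-negativity (6.75·||x-y|| ≥ 0), identity (6.75·||x-y|| = 0 ⟺ ||x-y|| = 0 ⟺ x = y), symmetry (||x-y|| = ||y-x||), and the triangle inequality (6.75·||x-z|| ≤ 6.75·||x-y|| + 6.75·||y-z||). So d is a metric.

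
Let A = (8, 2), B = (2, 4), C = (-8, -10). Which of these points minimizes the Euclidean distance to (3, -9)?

Distances: d(A) ≈ 12.083, d(B) ≈ 13.0384, d(C) ≈ 11.0454. Nearest: C = (-8, -10) with distance 11.0454.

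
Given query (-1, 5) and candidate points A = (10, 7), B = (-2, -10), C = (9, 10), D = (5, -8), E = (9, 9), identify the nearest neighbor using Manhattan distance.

Distances: d(A) = 13, d(B) = 16, d(C) = 15, d(D) = 19, d(E) = 14. Nearest: A = (10, 7) with distance 13.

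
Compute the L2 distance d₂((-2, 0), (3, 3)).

√(Σ(x_i - y_i)²) = √((-2 - 3)² + (0 - 3)²)
= √((-5)² + (-3)²) = √(25 + 9) = √34 ≈ 5.831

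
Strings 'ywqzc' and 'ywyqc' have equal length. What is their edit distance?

Let D[i][j] be the edit distance between the first i characters of 'ywqzc' and the first j characters of 'ywyqc', with D[i][0] = i, D[0][j] = j, and D[i][j] = D[i-1][j-1] if the characters match, else 1 + min(D[i-1][j], D[i][j-1], D[i-1][j-1]). Filling the table (rows: prefixes of 'ywqzc', columns: prefixes of 'ywyqc'):
     ε  y  w  y  q  c
  ε  0  1  2  3  4  5
  y  1  0  1  2  3  4
  w  2  1  0  1  2  3
  q  3  2  1  1  1  2
  z  4  3  2  2  2  2
  c  5  4  3  3  3  2
The bottom-right entry gives D[5][5] = 2, so no sequence of fewer than 2 edits works. Backtracking through the table gives one optimal edit sequence (2 edits):
  ywqzc → ywyzc (sub q→y @3)
  ywyzc → ywyqc (sub z→q @4)
Edit distance = 2.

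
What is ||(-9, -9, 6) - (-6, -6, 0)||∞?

max(|x_i - y_i|) = max(|-9 - (-6)|, |-9 - (-6)|, |6 - 0|) = max(3, 3, 6) = 6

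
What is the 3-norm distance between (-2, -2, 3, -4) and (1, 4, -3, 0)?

(Σ|x_i - y_i|^3)^(1/3) = (|-2 - 1|^3 + |-2 - 4|^3 + |3 - (-3)|^3 + |-4 - 0|^3)^(1/3)
= (3^3 + 6^3 + 6^3 + 4^3)^(1/3) = (27 + 216 + 216 + 64)^(1/3) = (523)^(1/3) ≈ 8.0569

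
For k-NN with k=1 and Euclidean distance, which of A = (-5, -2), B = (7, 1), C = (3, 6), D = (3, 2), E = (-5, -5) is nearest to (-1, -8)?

Distances: d(A) ≈ 7.2111, d(B) ≈ 12.0416, d(C) ≈ 14.5602, d(D) ≈ 10.7703, d(E) = 5. Nearest: E = (-5, -5) with distance 5.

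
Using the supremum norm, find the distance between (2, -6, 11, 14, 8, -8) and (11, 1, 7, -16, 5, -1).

max(|x_i - y_i|) = max(|2 - 11|, |-6 - 1|, |11 - 7|, |14 - (-16)|, |8 - 5|, |-8 - (-1)|) = max(9, 7, 4, 30, 3, 7) = 30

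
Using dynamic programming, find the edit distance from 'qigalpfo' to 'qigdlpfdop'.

Let D[i][j] be the edit distance between the first i characters of 'qigalpfo' and the first j characters of 'qigdlpfdop', with D[i][0] = i, D[0][j] = j, and D[i][j] = D[i-1][j-1] if the characters match, else 1 + min(D[i-1][j], D[i][j-1], D[i-1][j-1]). Filling the table (rows: prefixes of 'qigalpfo', columns: prefixes of 'qigdlpfdop'):
     ε  q  i  g  d  l  p  f  d  o  p
  ε  0  1  2  3  4  5  6  7  8  9 10
  q  1  0  1  2  3  4  5  6  7  8  9
  i  2  1  0  1  2  3  4  5  6  7  8
  g  3  2  1  0  1  2  3  4  5  6  7
  a  4  3  2  1  1  2  3  4  5  6  7
  l  5  4  3  2  2  1  2  3  4  5  6
  p  6  5  4  3  3  2  1  2  3  4  5
  f  7  6  5  4  4  3  2  1  2  3  4
  o  8  7  6  5  5  4  3  2  2  2  3
The bottom-right entry gives D[8][10] = 3, so no sequence of fewer than 3 edits works. Backtracking through the table gives one optimal edit sequence (3 edits):
  qigalpfo → qigdlpfo (sub a→d @4)
  qigdlpfo → qigdlpfdo (ins d @8)
  qigdlpfdo → qigdlpfdop (ins p @10)
Edit distance = 3.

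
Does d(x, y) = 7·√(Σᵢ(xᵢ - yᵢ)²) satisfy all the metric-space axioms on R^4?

Yes. The L2 (Euclidean) norm induces a metric on R^4, and multiplying a metric by a positive constant 7 > 0 preserves all four axioms: non-negativity (7·||x-y|| ≥ 0), identity (7·||x-y|| = 0 ⟺ ||x-y|| = 0 ⟺ x = y), symmetry (||x-y|| = ||y-x||), and the triangle inequality (7·||x-z|| ≤ 7·||x-y|| + 7·||y-z||). So d is a metric.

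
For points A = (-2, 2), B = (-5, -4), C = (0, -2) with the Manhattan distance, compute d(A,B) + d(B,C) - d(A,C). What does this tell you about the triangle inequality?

d(A,B) = 3 + 6 = 9, d(B,C) = 5 + 2 = 7, d(A,C) = 2 + 4 = 6.
d(A,B) + d(B,C) - d(A,C) = 9 + 7 - 6 = 16 - 6 = 10. This is ≥ 0, so the triangle inequality holds for these points.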